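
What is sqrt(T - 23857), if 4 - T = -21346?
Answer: I*sqrt(2507) ≈ 50.07*I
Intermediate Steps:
T = 21350 (T = 4 - 1*(-21346) = 4 + 21346 = 21350)
sqrt(T - 23857) = sqrt(21350 - 23857) = sqrt(-2507) = I*sqrt(2507)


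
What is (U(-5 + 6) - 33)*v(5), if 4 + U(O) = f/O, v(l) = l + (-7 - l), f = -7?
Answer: 308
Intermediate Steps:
v(l) = -7
U(O) = -4 - 7/O
(U(-5 + 6) - 33)*v(5) = ((-4 - 7/(-5 + 6)) - 33)*(-7) = ((-4 - 7/1) - 33)*(-7) = ((-4 - 7*1) - 33)*(-7) = ((-4 - 7) - 33)*(-7) = (-11 - 33)*(-7) = -44*(-7) = 308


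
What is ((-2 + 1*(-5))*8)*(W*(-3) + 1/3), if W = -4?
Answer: -2072/3 ≈ -690.67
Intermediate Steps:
((-2 + 1*(-5))*8)*(W*(-3) + 1/3) = ((-2 + 1*(-5))*8)*(-4*(-3) + 1/3) = ((-2 - 5)*8)*(12 + 1*(⅓)) = (-7*8)*(12 + ⅓) = -56*37/3 = -2072/3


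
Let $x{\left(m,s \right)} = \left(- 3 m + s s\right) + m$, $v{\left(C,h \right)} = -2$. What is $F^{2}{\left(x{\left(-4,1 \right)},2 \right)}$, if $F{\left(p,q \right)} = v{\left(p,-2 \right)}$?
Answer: $4$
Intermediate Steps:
$x{\left(m,s \right)} = s^{2} - 2 m$ ($x{\left(m,s \right)} = \left(- 3 m + s^{2}\right) + m = \left(s^{2} - 3 m\right) + m = s^{2} - 2 m$)
$F{\left(p,q \right)} = -2$
$F^{2}{\left(x{\left(-4,1 \right)},2 \right)} = \left(-2\right)^{2} = 4$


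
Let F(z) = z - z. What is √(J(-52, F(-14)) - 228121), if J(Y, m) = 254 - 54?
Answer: I*√227921 ≈ 477.41*I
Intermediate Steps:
F(z) = 0
J(Y, m) = 200
√(J(-52, F(-14)) - 228121) = √(200 - 228121) = √(-227921) = I*√227921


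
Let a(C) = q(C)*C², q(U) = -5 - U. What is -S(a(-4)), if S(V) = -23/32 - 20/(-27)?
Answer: -19/864 ≈ -0.021991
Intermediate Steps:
a(C) = C²*(-5 - C) (a(C) = (-5 - C)*C² = C²*(-5 - C))
S(V) = 19/864 (S(V) = -23*1/32 - 20*(-1/27) = -23/32 + 20/27 = 19/864)
-S(a(-4)) = -1*19/864 = -19/864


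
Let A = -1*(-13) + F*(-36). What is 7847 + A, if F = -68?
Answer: 10308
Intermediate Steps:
A = 2461 (A = -1*(-13) - 68*(-36) = 13 + 2448 = 2461)
7847 + A = 7847 + 2461 = 10308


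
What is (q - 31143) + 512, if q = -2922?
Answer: -33553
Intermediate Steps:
(q - 31143) + 512 = (-2922 - 31143) + 512 = -34065 + 512 = -33553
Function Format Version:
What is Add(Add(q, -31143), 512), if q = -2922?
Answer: -33553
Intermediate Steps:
Add(Add(q, -31143), 512) = Add(Add(-2922, -31143), 512) = Add(-34065, 512) = -33553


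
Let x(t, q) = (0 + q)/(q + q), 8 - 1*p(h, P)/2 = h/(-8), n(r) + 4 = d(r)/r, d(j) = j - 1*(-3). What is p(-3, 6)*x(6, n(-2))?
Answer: 61/8 ≈ 7.6250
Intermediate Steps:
d(j) = 3 + j (d(j) = j + 3 = 3 + j)
n(r) = -4 + (3 + r)/r
p(h, P) = 16 + h/4 (p(h, P) = 16 - 2*h/(-8) = 16 - 2*h*(-1)/8 = 16 - (-1)*h/4 = 16 + h/4)
x(t, q) = 1/2 (x(t, q) = q/((2*q)) = q*(1/(2*q)) = 1/2)
p(-3, 6)*x(6, n(-2)) = (16 + (1/4)*(-3))*(1/2) = (16 - 3/4)*(1/2) = (61/4)*(1/2) = 61/8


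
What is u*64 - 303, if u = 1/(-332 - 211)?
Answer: -164593/543 ≈ -303.12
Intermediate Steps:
u = -1/543 (u = 1/(-543) = -1/543 ≈ -0.0018416)
u*64 - 303 = -1/543*64 - 303 = -64/543 - 303 = -164593/543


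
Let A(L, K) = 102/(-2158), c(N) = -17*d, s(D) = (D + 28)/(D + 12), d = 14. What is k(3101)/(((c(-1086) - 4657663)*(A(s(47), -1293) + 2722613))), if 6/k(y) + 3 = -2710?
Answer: 3237/18561685196176801144 ≈ 1.7439e-16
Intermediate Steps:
k(y) = -6/2713 (k(y) = 6/(-3 - 2710) = 6/(-2713) = 6*(-1/2713) = -6/2713)
s(D) = (28 + D)/(12 + D)
c(N) = -238 (c(N) = -17*14 = -238)
A(L, K) = -51/1079 (A(L, K) = 102*(-1/2158) = -51/1079)
k(3101)/(((c(-1086) - 4657663)*(A(s(47), -1293) + 2722613))) = -6*1/((-238 - 4657663)*(-51/1079 + 2722613))/2713 = -6/(2713*((-4657901*2937699376/1079))) = -6/(2713*(-13683512861169776/1079)) = -6/2713*(-1079/13683512861169776) = 3237/18561685196176801144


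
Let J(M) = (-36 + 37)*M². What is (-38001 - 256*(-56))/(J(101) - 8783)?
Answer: -23665/1418 ≈ -16.689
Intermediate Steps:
J(M) = M² (J(M) = 1*M² = M²)
(-38001 - 256*(-56))/(J(101) - 8783) = (-38001 - 256*(-56))/(101² - 8783) = (-38001 + 14336)/(10201 - 8783) = -23665/1418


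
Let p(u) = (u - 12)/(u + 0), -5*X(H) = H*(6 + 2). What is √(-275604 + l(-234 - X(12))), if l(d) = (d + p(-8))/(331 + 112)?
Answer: I*√5408710344490/4430 ≈ 524.98*I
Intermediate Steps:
X(H) = -8*H/5 (X(H) = -H*(6 + 2)/5 = -H*8/5 = -8*H/5)
p(u) = (-12 + u)/u
l(d) = 5/886 + d/443 (l(d) = (d + (-12 - 8)/(-8))/(331 + 112) = (d - ⅛*(-20))/443 = (d + 5/2)*(1/443) = (5/2 + d)*(1/443) = 5/886 + d/443)
√(-275604 + l(-234 - X(12))) = √(-275604 + (5/886 + (-234 - (-8)*12/5)/443)) = √(-275604 + (5/886 + (-234 - 1*(-96/5))/443)) = √(-275604 + (5/886 + (-234 + 96/5)/443)) = √(-275604 + (5/886 + (1/443)*(-1074/5))) = √(-275604 + (5/886 - 1074/2215)) = √(-275604 - 2123/4430) = √(-1220927843/4430) = I*√5408710344490/4430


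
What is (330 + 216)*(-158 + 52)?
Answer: -57876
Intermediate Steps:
(330 + 216)*(-158 + 52) = 546*(-106) = -57876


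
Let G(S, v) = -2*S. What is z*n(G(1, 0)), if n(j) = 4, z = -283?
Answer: -1132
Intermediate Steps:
z*n(G(1, 0)) = -283*4 = -1132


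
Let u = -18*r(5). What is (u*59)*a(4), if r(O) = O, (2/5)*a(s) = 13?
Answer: -172575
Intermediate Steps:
a(s) = 65/2 (a(s) = (5/2)*13 = 65/2)
u = -90 (u = -18*5 = -90)
(u*59)*a(4) = -90*59*(65/2) = -5310*65/2 = -172575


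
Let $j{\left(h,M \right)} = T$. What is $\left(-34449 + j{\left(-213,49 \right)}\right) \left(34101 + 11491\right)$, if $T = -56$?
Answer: $-1573151960$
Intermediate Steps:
$j{\left(h,M \right)} = -56$
$\left(-34449 + j{\left(-213,49 \right)}\right) \left(34101 + 11491\right) = \left(-34449 - 56\right) \left(34101 + 11491\right) = \left(-34505\right) 45592 = -1573151960$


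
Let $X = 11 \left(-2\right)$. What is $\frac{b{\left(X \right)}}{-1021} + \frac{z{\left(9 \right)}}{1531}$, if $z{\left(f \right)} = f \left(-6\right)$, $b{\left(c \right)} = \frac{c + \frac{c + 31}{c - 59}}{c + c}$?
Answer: $- \frac{22137733}{619007796} \approx -0.035763$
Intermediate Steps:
$X = -22$
$b{\left(c \right)} = \frac{c + \frac{31 + c}{-59 + c}}{2 c}$
$z{\left(f \right)} = - 6 f$
$\frac{b{\left(X \right)}}{-1021} + \frac{z{\left(9 \right)}}{1531} = \frac{\frac{1}{2} \frac{1}{-22} \frac{1}{-59 - 22} \left(31 + \left(-22\right)^{2} - -1276\right)}{-1021} + \frac{\left(-6\right) 9}{1531} = \frac{1}{2} \left(- \frac{1}{22}\right) \frac{1}{-81} \left(31 + 484 + 1276\right) \left(- \frac{1}{1021}\right) - \frac{54}{1531} = \frac{1}{2} \left(- \frac{1}{22}\right) \left(- \frac{1}{81}\right) 1791 \left(- \frac{1}{1021}\right) - \frac{54}{1531} = \frac{199}{396} \left(- \frac{1}{1021}\right) - \frac{54}{1531} = - \frac{199}{404316} - \frac{54}{1531} = - \frac{22137733}{619007796}$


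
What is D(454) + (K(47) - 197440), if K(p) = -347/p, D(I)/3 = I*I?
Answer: 19782329/47 ≈ 4.2090e+5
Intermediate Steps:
D(I) = 3*I² (D(I) = 3*(I*I) = 3*I²)
D(454) + (K(47) - 197440) = 3*454² + (-347/47 - 197440) = 3*206116 + (-347*1/47 - 197440) = 618348 + (-347/47 - 197440) = 618348 - 9280027/47 = 19782329/47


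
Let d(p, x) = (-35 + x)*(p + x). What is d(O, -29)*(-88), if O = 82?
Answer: 298496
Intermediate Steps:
d(O, -29)*(-88) = ((-29)² - 35*82 - 35*(-29) + 82*(-29))*(-88) = (841 - 2870 + 1015 - 2378)*(-88) = -3392*(-88) = 298496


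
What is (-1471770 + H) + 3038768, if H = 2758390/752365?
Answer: 235791441732/150473 ≈ 1.5670e+6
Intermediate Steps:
H = 551678/150473 (H = 2758390*(1/752365) = 551678/150473 ≈ 3.6663)
(-1471770 + H) + 3038768 = (-1471770 + 551678/150473) + 3038768 = -221461095532/150473 + 3038768 = 235791441732/150473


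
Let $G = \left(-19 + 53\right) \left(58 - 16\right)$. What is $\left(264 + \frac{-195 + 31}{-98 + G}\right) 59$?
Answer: $\frac{10353202}{665} \approx 15569.0$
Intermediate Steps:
$G = 1428$ ($G = 34 \cdot 42 = 1428$)
$\left(264 + \frac{-195 + 31}{-98 + G}\right) 59 = \left(264 + \frac{-195 + 31}{-98 + 1428}\right) 59 = \left(264 - \frac{164}{1330}\right) 59 = \left(264 - \frac{82}{665}\right) 59 = \frac{175478}{665} \cdot 59 = \frac{10353202}{665}$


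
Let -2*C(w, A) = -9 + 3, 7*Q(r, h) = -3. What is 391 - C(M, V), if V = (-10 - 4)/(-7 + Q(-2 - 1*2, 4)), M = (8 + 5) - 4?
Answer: 388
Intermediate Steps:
Q(r, h) = -3/7 (Q(r, h) = (⅐)*(-3) = -3/7)
M = 9 (M = 13 - 4 = 9)
V = 49/26 (V = (-10 - 4)/(-7 - 3/7) = -14/(-52/7) = -14*(-7/52) = 49/26 ≈ 1.8846)
C(w, A) = 3 (C(w, A) = -(-9 + 3)/2 = -½*(-6) = 3)
391 - C(M, V) = 391 - 1*3 = 391 - 3 = 388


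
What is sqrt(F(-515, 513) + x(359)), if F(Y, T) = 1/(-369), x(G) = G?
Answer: sqrt(5431270)/123 ≈ 18.947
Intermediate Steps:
F(Y, T) = -1/369
sqrt(F(-515, 513) + x(359)) = sqrt(-1/369 + 359) = sqrt(132470/369) = sqrt(5431270)/123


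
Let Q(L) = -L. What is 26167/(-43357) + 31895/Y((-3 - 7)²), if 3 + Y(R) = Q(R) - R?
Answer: -7267976/46081 ≈ -157.72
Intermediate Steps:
Y(R) = -3 - 2*R (Y(R) = -3 + (-R - R) = -3 - 2*R)
26167/(-43357) + 31895/Y((-3 - 7)²) = 26167/(-43357) + 31895/(-3 - 2*(-3 - 7)²) = 26167*(-1/43357) + 31895/(-3 - 2*(-10)²) = -137/227 + 31895/(-3 - 2*100) = -137/227 + 31895/(-3 - 200) = -137/227 + 31895/(-203) = -137/227 + 31895*(-1/203) = -137/227 - 31895/203 = -7267976/46081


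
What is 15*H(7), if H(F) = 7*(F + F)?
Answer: 1470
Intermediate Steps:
H(F) = 14*F (H(F) = 7*(2*F) = 14*F)
15*H(7) = 15*(14*7) = 15*98 = 1470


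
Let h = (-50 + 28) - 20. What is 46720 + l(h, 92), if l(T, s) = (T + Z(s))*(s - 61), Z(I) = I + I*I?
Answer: 310654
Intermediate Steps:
Z(I) = I + I²
h = -42 (h = -22 - 20 = -42)
l(T, s) = (-61 + s)*(T + s*(1 + s)) (l(T, s) = (T + s*(1 + s))*(s - 61) = (T + s*(1 + s))*(-61 + s) = (-61 + s)*(T + s*(1 + s)))
46720 + l(h, 92) = 46720 + (92³ - 61*(-42) - 61*92 - 60*92² - 42*92) = 46720 + (778688 + 2562 - 5612 - 60*8464 - 3864) = 46720 + (778688 + 2562 - 5612 - 507840 - 3864) = 46720 + 263934 = 310654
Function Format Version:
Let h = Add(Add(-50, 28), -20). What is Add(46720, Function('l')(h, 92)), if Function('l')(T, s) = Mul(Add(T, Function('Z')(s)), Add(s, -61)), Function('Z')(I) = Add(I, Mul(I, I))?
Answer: 310654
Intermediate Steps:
Function('Z')(I) = Add(I, Pow(I, 2))
h = -42 (h = Add(-22, -20) = -42)
Function('l')(T, s) = Mul(Add(-61, s), Add(T, Mul(s, Add(1, s)))) (Function('l')(T, s) = Mul(Add(T, Mul(s, Add(1, s))), Add(s, -61)) = Mul(Add(T, Mul(s, Add(1, s))), Add(-61, s)) = Mul(Add(-61, s), Add(T, Mul(s, Add(1, s)))))
Add(46720, Function('l')(h, 92)) = Add(46720, Add(Pow(92, 3), Mul(-61, -42), Mul(-61, 92), Mul(-60, Pow(92, 2)), Mul(-42, 92))) = Add(46720, Add(778688, 2562, -5612, Mul(-60, 8464), -3864)) = Add(46720, Add(778688, 2562, -5612, -507840, -3864)) = Add(46720, 263934) = 310654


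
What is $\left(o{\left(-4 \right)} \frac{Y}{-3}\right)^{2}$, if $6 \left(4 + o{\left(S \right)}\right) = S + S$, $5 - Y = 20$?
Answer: $\frac{6400}{9} \approx 711.11$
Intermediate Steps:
$Y = -15$ ($Y = 5 - 20 = -15$)
$o{\left(S \right)} = -4 + \frac{S}{3}$ ($o{\left(S \right)} = -4 + \frac{S + S}{6} = -4 + \frac{2 S}{6} = -4 + \frac{S}{3}$)
$\left(o{\left(-4 \right)} \frac{Y}{-3}\right)^{2} = \left(\left(-4 + \frac{1}{3} \left(-4\right)\right) \left(- \frac{15}{-3}\right)\right)^{2} = \left(\left(-4 - \frac{4}{3}\right) \left(\left(-15\right) \left(- \frac{1}{3}\right)\right)\right)^{2} = \left(\left(- \frac{16}{3}\right) 5\right)^{2} = \left(- \frac{80}{3}\right)^{2} = \frac{6400}{9}$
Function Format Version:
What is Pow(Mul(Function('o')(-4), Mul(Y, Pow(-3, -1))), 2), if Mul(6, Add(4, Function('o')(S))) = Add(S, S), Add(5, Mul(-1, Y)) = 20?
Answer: Rational(6400, 9) ≈ 711.11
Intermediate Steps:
Y = -15 (Y = Add(5, Mul(-1, 20)) = Add(5, -20) = -15)
Function('o')(S) = Add(-4, Mul(Rational(1, 3), S)) (Function('o')(S) = Add(-4, Mul(Rational(1, 6), Add(S, S))) = Add(-4, Mul(Rational(1, 6), Mul(2, S))) = Add(-4, Mul(Rational(1, 3), S)))
Pow(Mul(Function('o')(-4), Mul(Y, Pow(-3, -1))), 2) = Pow(Mul(Add(-4, Mul(Rational(1, 3), -4)), Mul(-15, Pow(-3, -1))), 2) = Pow(Mul(Add(-4, Rational(-4, 3)), Mul(-15, Rational(-1, 3))), 2) = Pow(Mul(Rational(-16, 3), 5), 2) = Pow(Rational(-80, 3), 2) = Rational(6400, 9)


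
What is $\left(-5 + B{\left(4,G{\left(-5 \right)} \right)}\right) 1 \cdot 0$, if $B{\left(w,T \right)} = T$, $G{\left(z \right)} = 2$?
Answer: $0$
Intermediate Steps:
$\left(-5 + B{\left(4,G{\left(-5 \right)} \right)}\right) 1 \cdot 0 = \left(-5 + 2\right) 1 \cdot 0 = \left(-3\right) 0 = 0$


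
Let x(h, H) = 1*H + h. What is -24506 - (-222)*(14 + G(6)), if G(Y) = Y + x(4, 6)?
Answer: -17846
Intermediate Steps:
x(h, H) = H + h
G(Y) = 10 + Y (G(Y) = Y + (6 + 4) = Y + 10 = 10 + Y)
-24506 - (-222)*(14 + G(6)) = -24506 - (-222)*(14 + (10 + 6)) = -24506 - (-222)*(14 + 16) = -24506 - (-222)*30 = -24506 - 1*(-6660) = -24506 + 6660 = -17846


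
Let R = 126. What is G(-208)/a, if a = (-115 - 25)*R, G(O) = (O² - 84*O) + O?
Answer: -2522/735 ≈ -3.4313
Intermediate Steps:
G(O) = O² - 83*O
a = -17640 (a = (-115 - 25)*126 = -140*126 = -17640)
G(-208)/a = -208*(-83 - 208)/(-17640) = -208*(-291)*(-1/17640) = 60528*(-1/17640) = -2522/735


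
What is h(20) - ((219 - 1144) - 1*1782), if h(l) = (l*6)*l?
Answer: 5107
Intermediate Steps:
h(l) = 6*l² (h(l) = (6*l)*l = 6*l²)
h(20) - ((219 - 1144) - 1*1782) = 6*20² - ((219 - 1144) - 1*1782) = 6*400 - (-925 - 1782) = 2400 - 1*(-2707) = 2400 + 2707 = 5107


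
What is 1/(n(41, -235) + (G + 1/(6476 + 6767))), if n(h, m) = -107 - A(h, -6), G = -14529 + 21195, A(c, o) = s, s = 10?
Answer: 13243/86728408 ≈ 0.00015269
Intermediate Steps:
A(c, o) = 10
G = 6666
n(h, m) = -117 (n(h, m) = -107 - 1*10 = -107 - 10 = -117)
1/(n(41, -235) + (G + 1/(6476 + 6767))) = 1/(-117 + (6666 + 1/(6476 + 6767))) = 1/(-117 + (6666 + 1/13243)) = 1/(-117 + 88277839/13243) = 1/(86728408/13243) = 13243/86728408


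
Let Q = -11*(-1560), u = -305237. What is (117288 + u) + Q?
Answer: -170789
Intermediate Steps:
Q = 17160
(117288 + u) + Q = (117288 - 305237) + 17160 = -187949 + 17160 = -170789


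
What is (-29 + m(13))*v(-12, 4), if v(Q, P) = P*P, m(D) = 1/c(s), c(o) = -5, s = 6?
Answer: -2336/5 ≈ -467.20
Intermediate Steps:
m(D) = -1/5 (m(D) = 1/(-5) = -1/5)
v(Q, P) = P**2
(-29 + m(13))*v(-12, 4) = (-29 - 1/5)*4**2 = -146/5*16 = -2336/5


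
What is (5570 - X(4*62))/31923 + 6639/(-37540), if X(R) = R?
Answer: -4049639/399463140 ≈ -0.010138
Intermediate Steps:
(5570 - X(4*62))/31923 + 6639/(-37540) = (5570 - 4*62)/31923 + 6639/(-37540) = (5570 - 1*248)*(1/31923) + 6639*(-1/37540) = (5570 - 248)*(1/31923) - 6639/37540 = 5322*(1/31923) - 6639/37540 = 1774/10641 - 6639/37540 = -4049639/399463140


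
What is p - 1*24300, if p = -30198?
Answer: -54498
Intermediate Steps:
p - 1*24300 = -30198 - 1*24300 = -30198 - 24300 = -54498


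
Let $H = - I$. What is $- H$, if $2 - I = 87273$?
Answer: $-87271$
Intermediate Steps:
$I = -87271$ ($I = 2 - 87273 = -87271$)
$H = 87271$ ($H = \left(-1\right) \left(-87271\right) = 87271$)
$- H = \left(-1\right) 87271 = -87271$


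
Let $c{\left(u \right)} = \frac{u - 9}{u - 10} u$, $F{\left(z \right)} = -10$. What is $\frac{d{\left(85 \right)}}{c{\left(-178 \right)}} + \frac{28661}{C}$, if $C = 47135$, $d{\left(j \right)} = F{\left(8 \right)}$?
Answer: $\frac{4308363}{6483205} \approx 0.66454$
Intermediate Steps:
$d{\left(j \right)} = -10$
$c{\left(u \right)} = \frac{u \left(-9 + u\right)}{-10 + u}$ ($c{\left(u \right)} = \frac{-9 + u}{-10 + u} u = \frac{u \left(-9 + u\right)}{-10 + u}$)
$\frac{d{\left(85 \right)}}{c{\left(-178 \right)}} + \frac{28661}{C} = - \frac{10}{\left(-178\right) \frac{1}{-10 - 178} \left(-9 - 178\right)} + \frac{28661}{47135} = - \frac{10}{\left(-178\right) \frac{1}{-188} \left(-187\right)} + 28661 \cdot \frac{1}{47135} = - \frac{10}{\left(-178\right) \left(- \frac{1}{188}\right) \left(-187\right)} + \frac{28661}{47135} = - \frac{10}{- \frac{16643}{94}} + \frac{28661}{47135} = \left(-10\right) \left(- \frac{94}{16643}\right) + \frac{28661}{47135} = \frac{940}{16643} + \frac{28661}{47135} = \frac{4308363}{6483205}$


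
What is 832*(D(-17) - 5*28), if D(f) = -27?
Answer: -138944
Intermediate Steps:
832*(D(-17) - 5*28) = 832*(-27 - 5*28) = 832*(-27 - 140) = 832*(-167) = -138944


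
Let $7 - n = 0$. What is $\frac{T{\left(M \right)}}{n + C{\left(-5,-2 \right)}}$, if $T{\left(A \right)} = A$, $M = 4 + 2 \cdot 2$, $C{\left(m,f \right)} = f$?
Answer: $\frac{8}{5} \approx 1.6$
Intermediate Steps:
$M = 8$ ($M = 4 + 4 = 8$)
$n = 7$ ($n = 7 - 0 = 7 + 0 = 7$)
$\frac{T{\left(M \right)}}{n + C{\left(-5,-2 \right)}} = \frac{8}{7 - 2} = \frac{8}{5}$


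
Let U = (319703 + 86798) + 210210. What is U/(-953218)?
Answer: -616711/953218 ≈ -0.64698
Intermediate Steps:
U = 616711 (U = 406501 + 210210 = 616711)
U/(-953218) = 616711/(-953218) = 616711*(-1/953218) = -616711/953218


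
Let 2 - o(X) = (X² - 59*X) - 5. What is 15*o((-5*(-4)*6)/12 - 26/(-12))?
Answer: 103825/12 ≈ 8652.1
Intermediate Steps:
o(X) = 7 - X² + 59*X (o(X) = 2 - ((X² - 59*X) - 5) = 2 - (-5 + X² - 59*X) = 2 + (5 - X² + 59*X) = 7 - X² + 59*X)
15*o((-5*(-4)*6)/12 - 26/(-12)) = 15*(7 - ((-5*(-4)*6)/12 - 26/(-12))² + 59*((-5*(-4)*6)/12 - 26/(-12))) = 15*(7 - ((20*6)*(1/12) - 26*(-1/12))² + 59*((20*6)*(1/12) - 26*(-1/12))) = 15*(7 - (120*(1/12) + 13/6)² + 59*(120*(1/12) + 13/6)) = 15*(7 - (10 + 13/6)² + 59*(10 + 13/6)) = 15*(7 - (73/6)² + 59*(73/6)) = 15*(7 - 1*5329/36 + 4307/6) = 15*(7 - 5329/36 + 4307/6) = 15*(20765/36) = 103825/12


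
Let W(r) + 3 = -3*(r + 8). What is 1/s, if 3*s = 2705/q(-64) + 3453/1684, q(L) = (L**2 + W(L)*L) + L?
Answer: 8244864/4496491 ≈ 1.8336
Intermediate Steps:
W(r) = -27 - 3*r (W(r) = -3 - 3*(r + 8) = -3 - 3*(8 + r) = -3 + (-24 - 3*r) = -27 - 3*r)
q(L) = L + L**2 + L*(-27 - 3*L) (q(L) = (L**2 + (-27 - 3*L)*L) + L = (L**2 + L*(-27 - 3*L)) + L = L + L**2 + L*(-27 - 3*L))
s = 4496491/8244864 (s = (2705/((2*(-64)*(-13 - 1*(-64)))) + 3453/1684)/3 = (2705/((2*(-64)*(-13 + 64))) + 3453*(1/1684))/3 = (2705/((2*(-64)*51)) + 3453/1684)/3 = (2705/(-6528) + 3453/1684)/3 = (2705*(-1/6528) + 3453/1684)/3 = (-2705/6528 + 3453/1684)/3 = (1/3)*(4496491/2748288) = 4496491/8244864 ≈ 0.54537)
1/s = 1/(4496491/8244864) = 8244864/4496491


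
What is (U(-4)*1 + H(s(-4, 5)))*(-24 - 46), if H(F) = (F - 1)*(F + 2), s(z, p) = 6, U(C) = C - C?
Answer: -2800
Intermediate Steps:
U(C) = 0
H(F) = (-1 + F)*(2 + F)
(U(-4)*1 + H(s(-4, 5)))*(-24 - 46) = (0*1 + (-2 + 6 + 6**2))*(-24 - 46) = (0 + (-2 + 6 + 36))*(-70) = (0 + 40)*(-70) = 40*(-70) = -2800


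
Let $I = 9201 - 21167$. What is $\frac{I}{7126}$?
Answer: $- \frac{5983}{3563} \approx -1.6792$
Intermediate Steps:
$I = -11966$ ($I = 9201 - 21167 = -11966$)
$\frac{I}{7126} = - \frac{11966}{7126} = \left(-11966\right) \frac{1}{7126} = - \frac{5983}{3563}$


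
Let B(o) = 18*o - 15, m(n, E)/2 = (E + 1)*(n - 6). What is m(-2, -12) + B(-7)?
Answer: 35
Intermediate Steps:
m(n, E) = 2*(1 + E)*(-6 + n) (m(n, E) = 2*((E + 1)*(n - 6)) = 2*((1 + E)*(-6 + n)) = 2*(1 + E)*(-6 + n))
B(o) = -15 + 18*o
m(-2, -12) + B(-7) = (-12 - 12*(-12) + 2*(-2) + 2*(-12)*(-2)) + (-15 + 18*(-7)) = (-12 + 144 - 4 + 48) + (-15 - 126) = 176 - 141 = 35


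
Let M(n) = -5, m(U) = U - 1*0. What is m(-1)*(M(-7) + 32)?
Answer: -27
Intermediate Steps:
m(U) = U (m(U) = U + 0 = U)
m(-1)*(M(-7) + 32) = -(-5 + 32) = -1*27 = -27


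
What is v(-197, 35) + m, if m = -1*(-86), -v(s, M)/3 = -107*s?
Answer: -63151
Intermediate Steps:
v(s, M) = 321*s (v(s, M) = -(-321)*s = 321*s)
m = 86
v(-197, 35) + m = 321*(-197) + 86 = -63237 + 86 = -63151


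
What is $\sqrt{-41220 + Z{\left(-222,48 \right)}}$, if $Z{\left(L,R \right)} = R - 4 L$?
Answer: $6 i \sqrt{1119} \approx 200.71 i$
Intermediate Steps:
$\sqrt{-41220 + Z{\left(-222,48 \right)}} = \sqrt{-41220 + \left(48 - -888\right)} = \sqrt{-41220 + \left(48 + 888\right)} = \sqrt{-41220 + 936} = \sqrt{-40284} = 6 i \sqrt{1119}$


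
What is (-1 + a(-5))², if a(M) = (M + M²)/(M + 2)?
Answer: 529/9 ≈ 58.778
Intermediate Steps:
a(M) = (M + M²)/(2 + M)
(-1 + a(-5))² = (-1 - 5*(1 - 5)/(2 - 5))² = (-1 - 5*(-4)/(-3))² = (-1 - 5*(-⅓)*(-4))² = (-1 - 20/3)² = (-23/3)² = 529/9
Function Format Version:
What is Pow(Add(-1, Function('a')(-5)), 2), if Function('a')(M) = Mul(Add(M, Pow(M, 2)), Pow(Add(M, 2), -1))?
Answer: Rational(529, 9) ≈ 58.778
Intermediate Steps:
Function('a')(M) = Mul(Pow(Add(2, M), -1), Add(M, Pow(M, 2))) (Function('a')(M) = Mul(Add(M, Pow(M, 2)), Pow(Add(2, M), -1)) = Mul(Pow(Add(2, M), -1), Add(M, Pow(M, 2))))
Pow(Add(-1, Function('a')(-5)), 2) = Pow(Add(-1, Mul(-5, Pow(Add(2, -5), -1), Add(1, -5))), 2) = Pow(Add(-1, Mul(-5, Pow(-3, -1), -4)), 2) = Pow(Add(-1, Mul(-5, Rational(-1, 3), -4)), 2) = Pow(Add(-1, Rational(-20, 3)), 2) = Pow(Rational(-23, 3), 2) = Rational(529, 9)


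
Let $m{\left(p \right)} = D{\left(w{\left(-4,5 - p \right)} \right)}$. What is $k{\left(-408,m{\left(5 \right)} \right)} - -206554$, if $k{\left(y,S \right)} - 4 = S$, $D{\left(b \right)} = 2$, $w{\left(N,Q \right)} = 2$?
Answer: $206560$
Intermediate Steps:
$m{\left(p \right)} = 2$
$k{\left(y,S \right)} = 4 + S$
$k{\left(-408,m{\left(5 \right)} \right)} - -206554 = \left(4 + 2\right) - -206554 = 6 + 206554 = 206560$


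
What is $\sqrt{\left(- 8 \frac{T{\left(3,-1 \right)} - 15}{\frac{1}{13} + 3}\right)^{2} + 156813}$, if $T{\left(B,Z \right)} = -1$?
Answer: $\frac{\sqrt{3963589}}{5} \approx 398.18$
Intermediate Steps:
$\sqrt{\left(- 8 \frac{T{\left(3,-1 \right)} - 15}{\frac{1}{13} + 3}\right)^{2} + 156813} = \sqrt{\left(- 8 \frac{-1 - 15}{\frac{1}{13} + 3}\right)^{2} + 156813} = \sqrt{\left(- 8 \left(- \frac{16}{\frac{1}{13} + 3}\right)\right)^{2} + 156813} = \sqrt{\left(- 8 \left(- \frac{16}{\frac{40}{13}}\right)\right)^{2} + 156813} = \sqrt{\left(- 8 \left(\left(-16\right) \frac{13}{40}\right)\right)^{2} + 156813} = \sqrt{\left(\left(-8\right) \left(- \frac{26}{5}\right)\right)^{2} + 156813} = \sqrt{\left(\frac{208}{5}\right)^{2} + 156813} = \sqrt{\frac{43264}{25} + 156813} = \sqrt{\frac{3963589}{25}} = \frac{\sqrt{3963589}}{5}$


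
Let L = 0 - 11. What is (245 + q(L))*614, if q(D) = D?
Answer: 143676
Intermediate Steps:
L = -11
(245 + q(L))*614 = (245 - 11)*614 = 234*614 = 143676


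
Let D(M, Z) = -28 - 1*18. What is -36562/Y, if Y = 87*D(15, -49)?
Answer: 18281/2001 ≈ 9.1359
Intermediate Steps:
D(M, Z) = -46 (D(M, Z) = -28 - 18 = -46)
Y = -4002 (Y = 87*(-46) = -4002)
-36562/Y = -36562/(-4002) = -36562*(-1/4002) = 18281/2001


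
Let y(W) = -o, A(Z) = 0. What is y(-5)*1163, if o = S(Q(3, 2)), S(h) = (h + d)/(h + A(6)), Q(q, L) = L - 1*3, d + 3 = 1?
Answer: -3489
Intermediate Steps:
d = -2 (d = -3 + 1 = -2)
Q(q, L) = -3 + L (Q(q, L) = L - 3 = -3 + L)
S(h) = (-2 + h)/h (S(h) = (h - 2)/(h + 0) = (-2 + h)/h)
o = 3 (o = (-2 + (-3 + 2))/(-3 + 2) = (-2 - 1)/(-1) = -1*(-3) = 3)
y(W) = -3 (y(W) = -1*3 = -3)
y(-5)*1163 = -3*1163 = -3489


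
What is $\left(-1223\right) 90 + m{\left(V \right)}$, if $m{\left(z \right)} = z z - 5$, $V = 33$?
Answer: $-108986$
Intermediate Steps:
$m{\left(z \right)} = -5 + z^{2}$ ($m{\left(z \right)} = z^{2} - 5 = -5 + z^{2}$)
$\left(-1223\right) 90 + m{\left(V \right)} = \left(-1223\right) 90 - \left(5 - 33^{2}\right) = -110070 + \left(-5 + 1089\right) = -110070 + 1084 = -108986$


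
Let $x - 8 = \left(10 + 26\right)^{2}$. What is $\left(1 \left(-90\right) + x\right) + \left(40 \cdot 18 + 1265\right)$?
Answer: $3199$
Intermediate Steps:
$x = 1304$ ($x = 8 + \left(10 + 26\right)^{2} = 8 + 36^{2} = 8 + 1296 = 1304$)
$\left(1 \left(-90\right) + x\right) + \left(40 \cdot 18 + 1265\right) = \left(1 \left(-90\right) + 1304\right) + \left(40 \cdot 18 + 1265\right) = \left(-90 + 1304\right) + \left(720 + 1265\right) = 1214 + 1985 = 3199$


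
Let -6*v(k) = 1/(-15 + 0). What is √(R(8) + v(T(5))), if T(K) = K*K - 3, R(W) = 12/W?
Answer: 2*√85/15 ≈ 1.2293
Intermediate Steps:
T(K) = -3 + K² (T(K) = K² - 3 = -3 + K²)
v(k) = 1/90 (v(k) = -1/(6*(-15 + 0)) = -⅙/(-15) = -⅙*(-1/15) = 1/90)
√(R(8) + v(T(5))) = √(12/8 + 1/90) = √(12*(⅛) + 1/90) = √(3/2 + 1/90) = √(68/45) = 2*√85/15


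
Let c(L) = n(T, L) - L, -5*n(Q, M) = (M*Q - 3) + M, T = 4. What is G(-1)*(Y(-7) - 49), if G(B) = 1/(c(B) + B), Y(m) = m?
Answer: -35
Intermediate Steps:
n(Q, M) = 3/5 - M/5 - M*Q/5 (n(Q, M) = -((M*Q - 3) + M)/5 = -((-3 + M*Q) + M)/5 = -(-3 + M + M*Q)/5 = 3/5 - M/5 - M*Q/5)
c(L) = 3/5 - 2*L (c(L) = (3/5 - L/5 - 1/5*L*4) - L = (3/5 - L/5 - 4*L/5) - L = (3/5 - L) - L = 3/5 - 2*L)
G(B) = 1/(3/5 - B) (G(B) = 1/((3/5 - 2*B) + B) = 1/(3/5 - B))
G(-1)*(Y(-7) - 49) = (-5/(-3 + 5*(-1)))*(-7 - 49) = -5/(-3 - 5)*(-56) = -5/(-8)*(-56) = -5*(-1/8)*(-56) = (5/8)*(-56) = -35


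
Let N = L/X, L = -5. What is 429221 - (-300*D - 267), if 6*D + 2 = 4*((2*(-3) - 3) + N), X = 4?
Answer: 427338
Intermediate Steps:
N = -5/4 ≈ -1.2500
D = -43/6 (D = -⅓ + (4*((2*(-3) - 3) - 5/4))/6 = -⅓ + (4*((-6 - 3) - 5/4))/6 = -⅓ + (4*(-9 - 5/4))/6 = -⅓ + (4*(-41/4))/6 = -⅓ + (⅙)*(-41) = -⅓ - 41/6 = -43/6 ≈ -7.1667)
429221 - (-300*D - 267) = 429221 - (-300*(-43/6) - 267) = 429221 - (2150 - 267) = 429221 - 1*1883 = 429221 - 1883 = 427338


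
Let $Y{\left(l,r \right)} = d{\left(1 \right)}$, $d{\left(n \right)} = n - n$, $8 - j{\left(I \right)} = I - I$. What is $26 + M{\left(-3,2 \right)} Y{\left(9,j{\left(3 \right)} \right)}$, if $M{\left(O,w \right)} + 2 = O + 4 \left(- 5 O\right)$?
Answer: $26$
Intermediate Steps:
$j{\left(I \right)} = 8$ ($j{\left(I \right)} = 8 - \left(I - I\right) = 8 - 0 = 8 + 0 = 8$)
$M{\left(O,w \right)} = -2 - 19 O$ ($M{\left(O,w \right)} = -2 + \left(O + 4 \left(- 5 O\right)\right) = -2 + \left(O - 20 O\right) = -2 - 19 O$)
$d{\left(n \right)} = 0$
$Y{\left(l,r \right)} = 0$
$26 + M{\left(-3,2 \right)} Y{\left(9,j{\left(3 \right)} \right)} = 26 + \left(-2 - -57\right) 0 = 26 + \left(-2 + 57\right) 0 = 26 + 55 \cdot 0 = 26 + 0 = 26$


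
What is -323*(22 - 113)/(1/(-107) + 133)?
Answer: 3145051/14230 ≈ 221.02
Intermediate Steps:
-323*(22 - 113)/(1/(-107) + 133) = -(-29393)/(-1/107 + 133) = -(-29393)/14230/107 = -(-29393)*107/14230 = -323*(-9737/14230) = 3145051/14230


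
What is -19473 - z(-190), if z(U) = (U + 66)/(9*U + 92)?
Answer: -15753719/809 ≈ -19473.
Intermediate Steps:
z(U) = (66 + U)/(92 + 9*U)
-19473 - z(-190) = -19473 - (66 - 190)/(92 + 9*(-190)) = -19473 - (-124)/(92 - 1710) = -19473 - (-124)/(-1618) = -19473 - (-1)*(-124)/1618 = -19473 - 1*62/809 = -19473 - 62/809 = -15753719/809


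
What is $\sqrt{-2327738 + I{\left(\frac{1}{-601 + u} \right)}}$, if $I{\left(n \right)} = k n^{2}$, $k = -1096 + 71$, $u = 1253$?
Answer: $\frac{i \sqrt{989530735777}}{652} \approx 1525.7 i$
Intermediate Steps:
$k = -1025$
$I{\left(n \right)} = - 1025 n^{2}$
$\sqrt{-2327738 + I{\left(\frac{1}{-601 + u} \right)}} = \sqrt{-2327738 - 1025 \left(\frac{1}{-601 + 1253}\right)^{2}} = \sqrt{-2327738 - 1025 \left(\frac{1}{652}\right)^{2}} = \sqrt{-2327738 - \frac{1025}{425104}} = \sqrt{- \frac{989530735777}{425104}} = \frac{i \sqrt{989530735777}}{652}$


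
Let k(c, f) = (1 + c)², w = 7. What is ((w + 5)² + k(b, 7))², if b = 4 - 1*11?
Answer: 32400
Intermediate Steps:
b = -7 (b = 4 - 11 = -7)
((w + 5)² + k(b, 7))² = ((7 + 5)² + (1 - 7)²)² = (12² + (-6)²)² = (144 + 36)² = 180² = 32400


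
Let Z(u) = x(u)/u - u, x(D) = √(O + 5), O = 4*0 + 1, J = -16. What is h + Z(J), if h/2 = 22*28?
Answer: 1248 - √6/16 ≈ 1247.8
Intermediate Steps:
O = 1 (O = 0 + 1 = 1)
x(D) = √6 (x(D) = √(1 + 5) = √6)
Z(u) = -u + √6/u (Z(u) = √6/u - u = -u + √6/u)
h = 1232 (h = 2*(22*28) = 2*616 = 1232)
h + Z(J) = 1232 + (-1*(-16) + √6/(-16)) = 1232 + (16 + √6*(-1/16)) = 1232 + (16 - √6/16) = 1248 - √6/16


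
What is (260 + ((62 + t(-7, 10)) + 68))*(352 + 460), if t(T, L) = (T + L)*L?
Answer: 341040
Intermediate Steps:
t(T, L) = L*(L + T) (t(T, L) = (L + T)*L = L*(L + T))
(260 + ((62 + t(-7, 10)) + 68))*(352 + 460) = (260 + ((62 + 10*(10 - 7)) + 68))*(352 + 460) = (260 + ((62 + 10*3) + 68))*812 = (260 + ((62 + 30) + 68))*812 = (260 + (92 + 68))*812 = (260 + 160)*812 = 420*812 = 341040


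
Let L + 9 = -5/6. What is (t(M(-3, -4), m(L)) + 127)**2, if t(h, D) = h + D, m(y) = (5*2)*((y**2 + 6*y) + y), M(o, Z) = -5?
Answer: 51998521/324 ≈ 1.6049e+5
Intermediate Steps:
L = -59/6 (L = -9 - 5/6 = -59/6 ≈ -9.8333)
m(y) = 10*y**2 + 70*y (m(y) = 10*(y**2 + 7*y) = 10*y**2 + 70*y)
t(h, D) = D + h
(t(M(-3, -4), m(L)) + 127)**2 = ((10*(-59/6)*(7 - 59/6) - 5) + 127)**2 = ((10*(-59/6)*(-17/6) - 5) + 127)**2 = ((5015/18 - 5) + 127)**2 = (4925/18 + 127)**2 = (7211/18)**2 = 51998521/324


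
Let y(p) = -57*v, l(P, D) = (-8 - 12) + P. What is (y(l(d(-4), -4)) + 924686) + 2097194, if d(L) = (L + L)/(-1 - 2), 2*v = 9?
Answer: 6043247/2 ≈ 3.0216e+6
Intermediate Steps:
v = 9/2 (v = (1/2)*9 = 9/2 ≈ 4.5000)
d(L) = -2*L/3 (d(L) = (2*L)/(-3) = (2*L)*(-1/3) = -2*L/3)
l(P, D) = -20 + P
y(p) = -513/2 (y(p) = -57*9/2 = -513/2)
(y(l(d(-4), -4)) + 924686) + 2097194 = (-513/2 + 924686) + 2097194 = 1848859/2 + 2097194 = 6043247/2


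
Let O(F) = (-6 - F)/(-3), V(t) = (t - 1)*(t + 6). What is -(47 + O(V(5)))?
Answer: -191/3 ≈ -63.667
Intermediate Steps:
V(t) = (-1 + t)*(6 + t)
O(F) = 2 + F/3 (O(F) = (-6 - F)*(-1/3) = 2 + F/3)
-(47 + O(V(5))) = -(47 + (2 + (-6 + 5**2 + 5*5)/3)) = -(47 + (2 + (-6 + 25 + 25)/3)) = -(47 + (2 + (1/3)*44)) = -(47 + (2 + 44/3)) = -(47 + 50/3) = -1*191/3 = -191/3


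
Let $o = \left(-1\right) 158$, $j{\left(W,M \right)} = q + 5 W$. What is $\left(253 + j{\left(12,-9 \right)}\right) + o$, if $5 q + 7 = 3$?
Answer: $\frac{771}{5} \approx 154.2$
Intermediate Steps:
$q = - \frac{4}{5}$ ($q = - \frac{7}{5} + \frac{1}{5} \cdot 3 = - \frac{7}{5} + \frac{3}{5} = - \frac{4}{5} \approx -0.8$)
$j{\left(W,M \right)} = - \frac{4}{5} + 5 W$
$o = -158$
$\left(253 + j{\left(12,-9 \right)}\right) + o = \left(253 + \left(- \frac{4}{5} + 5 \cdot 12\right)\right) - 158 = \left(253 + \left(- \frac{4}{5} + 60\right)\right) - 158 = \left(253 + \frac{296}{5}\right) - 158 = \frac{1561}{5} - 158 = \frac{771}{5}$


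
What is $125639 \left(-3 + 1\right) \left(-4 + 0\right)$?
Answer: $1005112$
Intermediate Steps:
$125639 \left(-3 + 1\right) \left(-4 + 0\right) = 125639 \left(\left(-2\right) \left(-4\right)\right) = 125639 \cdot 8 = 1005112$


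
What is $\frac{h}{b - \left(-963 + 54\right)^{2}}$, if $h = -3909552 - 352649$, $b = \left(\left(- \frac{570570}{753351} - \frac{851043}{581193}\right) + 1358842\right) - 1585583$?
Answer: $\frac{207352445238726927}{51228730709997161} \approx 4.0476$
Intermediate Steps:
$b = - \frac{11030864442240074}{48649147527}$ ($b = \left(\left(\left(-570570\right) \frac{1}{753351} - \frac{283681}{193731}\right) + 1358842\right) - 1585583 = \left(\left(- \frac{190190}{251117} - \frac{283681}{193731}\right) + 1358842\right) - 1585583 = \left(- \frac{108082820567}{48649147527} + 1358842\right) - 1585583 = \frac{66106396841063167}{48649147527} - 1585583 = - \frac{11030864442240074}{48649147527} \approx -2.2674 \cdot 10^{5}$)
$h = -4262201$ ($h = -3909552 - 352649 = -4262201$)
$\frac{h}{b - \left(-963 + 54\right)^{2}} = - \frac{4262201}{- \frac{11030864442240074}{48649147527} - \left(-963 + 54\right)^{2}} = - \frac{4262201}{- \frac{11030864442240074}{48649147527} - \left(-909\right)^{2}} = - \frac{4262201}{- \frac{11030864442240074}{48649147527} - 826281} = - \frac{4262201}{- \frac{51228730709997161}{48649147527}} = \left(-4262201\right) \left(- \frac{48649147527}{51228730709997161}\right) = \frac{207352445238726927}{51228730709997161}$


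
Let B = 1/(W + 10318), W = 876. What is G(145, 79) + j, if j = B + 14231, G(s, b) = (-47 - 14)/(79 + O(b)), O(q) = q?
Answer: 6292250984/442163 ≈ 14231.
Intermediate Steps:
B = 1/11194 (B = 1/(876 + 10318) = 1/11194 ≈ 8.9334e-5)
G(s, b) = -61/(79 + b) (G(s, b) = (-47 - 14)/(79 + b) = -61/(79 + b))
j = 159301815/11194 (j = 1/11194 + 14231 = 159301815/11194 ≈ 14231.)
G(145, 79) + j = -61/(79 + 79) + 159301815/11194 = -61/158 + 159301815/11194 = 6292250984/442163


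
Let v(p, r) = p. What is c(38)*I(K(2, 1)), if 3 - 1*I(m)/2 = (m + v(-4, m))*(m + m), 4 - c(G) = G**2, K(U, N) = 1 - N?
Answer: -8640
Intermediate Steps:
c(G) = 4 - G**2
I(m) = 6 - 4*m*(-4 + m) (I(m) = 6 - 2*(m - 4)*(m + m) = 6 - 2*(-4 + m)*2*m = 6 - 4*m*(-4 + m))
c(38)*I(K(2, 1)) = (4 - 1*38**2)*(6 - 4*(1 - 1*1)**2 + 16*(1 - 1*1)) = (4 - 1*1444)*(6 - 4*(1 - 1)**2 + 16*(1 - 1)) = (4 - 1444)*(6 - 4*0**2 + 16*0) = -1440*(6 - 4*0 + 0) = -1440*(6 + 0 + 0) = -1440*6 = -8640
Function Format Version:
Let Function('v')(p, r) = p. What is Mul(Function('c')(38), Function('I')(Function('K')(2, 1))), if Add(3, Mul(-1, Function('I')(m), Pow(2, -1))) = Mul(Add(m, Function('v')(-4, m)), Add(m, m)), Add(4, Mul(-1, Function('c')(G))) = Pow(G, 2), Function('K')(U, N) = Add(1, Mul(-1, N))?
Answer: -8640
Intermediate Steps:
Function('c')(G) = Add(4, Mul(-1, Pow(G, 2)))
Function('I')(m) = Add(6, Mul(-4, m, Add(-4, m))) (Function('I')(m) = Add(6, Mul(-2, Mul(Add(m, -4), Add(m, m)))) = Add(6, Mul(-2, Mul(Add(-4, m), Mul(2, m)))) = Add(6, Mul(-2, Mul(2, m, Add(-4, m)))) = Add(6, Mul(-4, m, Add(-4, m))))
Mul(Function('c')(38), Function('I')(Function('K')(2, 1))) = Mul(Add(4, Mul(-1, Pow(38, 2))), Add(6, Mul(-4, Pow(Add(1, Mul(-1, 1)), 2)), Mul(16, Add(1, Mul(-1, 1))))) = Mul(Add(4, Mul(-1, 1444)), Add(6, Mul(-4, Pow(Add(1, -1), 2)), Mul(16, Add(1, -1)))) = Mul(Add(4, -1444), Add(6, Mul(-4, Pow(0, 2)), Mul(16, 0))) = Mul(-1440, Add(6, Mul(-4, 0), 0)) = Mul(-1440, Add(6, 0, 0)) = Mul(-1440, 6) = -8640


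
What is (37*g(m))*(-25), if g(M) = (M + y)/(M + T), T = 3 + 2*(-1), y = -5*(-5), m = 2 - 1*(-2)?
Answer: -5365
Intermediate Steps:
m = 4 (m = 2 + 2 = 4)
y = 25
T = 1 (T = 3 - 2 = 1)
g(M) = (25 + M)/(1 + M) (g(M) = (M + 25)/(M + 1) = (25 + M)/(1 + M))
(37*g(m))*(-25) = (37*((25 + 4)/(1 + 4)))*(-25) = (37*(29/5))*(-25) = (1073/5)*(-25) = -5365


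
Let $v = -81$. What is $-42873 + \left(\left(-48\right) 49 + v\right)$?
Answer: $-45306$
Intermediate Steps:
$-42873 + \left(\left(-48\right) 49 + v\right) = -42873 - 2433 = -45306$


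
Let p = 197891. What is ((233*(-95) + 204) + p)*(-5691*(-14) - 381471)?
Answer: -53104200120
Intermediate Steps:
((233*(-95) + 204) + p)*(-5691*(-14) - 381471) = ((233*(-95) + 204) + 197891)*(-5691*(-14) - 381471) = ((-22135 + 204) + 197891)*(79674 - 381471) = (-21931 + 197891)*(-301797) = 175960*(-301797) = -53104200120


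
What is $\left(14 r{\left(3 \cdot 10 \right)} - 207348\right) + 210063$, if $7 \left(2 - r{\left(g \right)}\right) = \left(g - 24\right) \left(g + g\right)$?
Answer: $2023$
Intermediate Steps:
$r{\left(g \right)} = 2 - \frac{2 g \left(-24 + g\right)}{7}$ ($r{\left(g \right)} = 2 - \frac{\left(g - 24\right) \left(g + g\right)}{7} = 2 - \frac{\left(-24 + g\right) 2 g}{7} = 2 - \frac{2 g \left(-24 + g\right)}{7}$)
$\left(14 r{\left(3 \cdot 10 \right)} - 207348\right) + 210063 = \left(14 \left(2 - \frac{2 \left(3 \cdot 10\right)^{2}}{7} + \frac{48 \cdot 3 \cdot 10}{7}\right) - 207348\right) + 210063 = \left(14 \left(2 - \frac{2 \cdot 30^{2}}{7} + \frac{48}{7} \cdot 30\right) - 207348\right) + 210063 = \left(14 \left(2 - \frac{1800}{7} + \frac{1440}{7}\right) - 207348\right) + 210063 = \left(14 \left(- \frac{346}{7}\right) - 207348\right) + 210063 = \left(-692 - 207348\right) + 210063 = -208040 + 210063 = 2023$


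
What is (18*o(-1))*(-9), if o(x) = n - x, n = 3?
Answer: -648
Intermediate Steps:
o(x) = 3 - x
(18*o(-1))*(-9) = (18*(3 - 1*(-1)))*(-9) = (18*(3 + 1))*(-9) = (18*4)*(-9) = 72*(-9) = -648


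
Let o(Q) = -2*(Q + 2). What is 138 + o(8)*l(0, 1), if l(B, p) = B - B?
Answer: 138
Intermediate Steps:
l(B, p) = 0
o(Q) = -4 - 2*Q (o(Q) = -2*(2 + Q) = -4 - 2*Q)
138 + o(8)*l(0, 1) = 138 + (-4 - 2*8)*0 = 138 + (-4 - 16)*0 = 138 - 20*0 = 138 + 0 = 138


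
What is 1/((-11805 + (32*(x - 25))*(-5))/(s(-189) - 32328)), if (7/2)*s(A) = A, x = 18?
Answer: 32382/10685 ≈ 3.0306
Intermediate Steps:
s(A) = 2*A/7
1/((-11805 + (32*(x - 25))*(-5))/(s(-189) - 32328)) = 1/((-11805 + (32*(18 - 25))*(-5))/((2/7)*(-189) - 32328)) = 1/((-11805 + (32*(-7))*(-5))/(-54 - 32328)) = 1/((-11805 - 224*(-5))/(-32382)) = 1/((-11805 + 1120)*(-1/32382)) = 1/(-10685*(-1/32382)) = 1/(10685/32382) = 32382/10685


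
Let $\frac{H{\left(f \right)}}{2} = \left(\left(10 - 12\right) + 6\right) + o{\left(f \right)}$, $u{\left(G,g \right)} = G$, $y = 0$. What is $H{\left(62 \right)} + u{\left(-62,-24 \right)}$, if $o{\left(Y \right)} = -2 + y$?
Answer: $-58$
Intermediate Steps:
$o{\left(Y \right)} = -2$ ($o{\left(Y \right)} = -2 + 0 = -2$)
$H{\left(f \right)} = 4$ ($H{\left(f \right)} = 2 \left(\left(\left(10 - 12\right) + 6\right) - 2\right) = 2 \left(\left(-2 + 6\right) - 2\right) = 2 \left(4 - 2\right) = 2 \cdot 2 = 4$)
$H{\left(62 \right)} + u{\left(-62,-24 \right)} = 4 - 62 = -58$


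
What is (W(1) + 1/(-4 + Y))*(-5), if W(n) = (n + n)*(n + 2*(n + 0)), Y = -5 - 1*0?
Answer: -265/9 ≈ -29.444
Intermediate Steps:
Y = -5 (Y = -5 + 0 = -5)
W(n) = 6*n² (W(n) = (2*n)*(n + 2*n) = (2*n)*(3*n) = 6*n²)
(W(1) + 1/(-4 + Y))*(-5) = (6*1² + 1/(-4 - 5))*(-5) = (6*1 + 1/(-9))*(-5) = (6 - ⅑)*(-5) = (53/9)*(-5) = -265/9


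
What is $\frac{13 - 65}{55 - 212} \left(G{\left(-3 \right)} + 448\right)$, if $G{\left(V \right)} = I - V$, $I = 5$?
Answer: $\frac{23712}{157} \approx 151.03$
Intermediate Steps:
$G{\left(V \right)} = 5 - V$
$\frac{13 - 65}{55 - 212} \left(G{\left(-3 \right)} + 448\right) = \frac{13 - 65}{55 - 212} \left(\left(5 - -3\right) + 448\right) = - \frac{52}{-157} \left(\left(5 + 3\right) + 448\right) = \left(-52\right) \left(- \frac{1}{157}\right) \left(8 + 448\right) = \frac{52}{157} \cdot 456 = \frac{23712}{157}$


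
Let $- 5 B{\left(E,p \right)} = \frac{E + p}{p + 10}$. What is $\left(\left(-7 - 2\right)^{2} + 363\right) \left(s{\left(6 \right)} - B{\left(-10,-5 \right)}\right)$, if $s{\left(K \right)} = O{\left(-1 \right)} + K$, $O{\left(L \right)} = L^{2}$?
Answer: $\frac{14208}{5} \approx 2841.6$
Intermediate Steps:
$s{\left(K \right)} = 1 + K$ ($s{\left(K \right)} = \left(-1\right)^{2} + K = 1 + K$)
$B{\left(E,p \right)} = - \frac{E + p}{5 \left(10 + p\right)}$ ($B{\left(E,p \right)} = - \frac{\left(E + p\right) \frac{1}{p + 10}}{5} = - \frac{\left(E + p\right) \frac{1}{10 + p}}{5} = - \frac{\frac{1}{10 + p} \left(E + p\right)}{5} = - \frac{E + p}{5 \left(10 + p\right)}$)
$\left(\left(-7 - 2\right)^{2} + 363\right) \left(s{\left(6 \right)} - B{\left(-10,-5 \right)}\right) = \left(\left(-7 - 2\right)^{2} + 363\right) \left(\left(1 + 6\right) - \frac{\left(-1\right) \left(-10\right) - -5}{5 \left(10 - 5\right)}\right) = \left(\left(-9\right)^{2} + 363\right) \left(7 - \frac{10 + 5}{5 \cdot 5}\right) = \left(81 + 363\right) \left(7 - \frac{1}{5} \cdot \frac{1}{5} \cdot 15\right) = 444 \left(7 - \frac{3}{5}\right) = 444 \cdot \frac{32}{5} = \frac{14208}{5}$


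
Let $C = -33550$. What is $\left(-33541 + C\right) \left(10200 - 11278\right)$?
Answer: $72324098$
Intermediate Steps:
$\left(-33541 + C\right) \left(10200 - 11278\right) = \left(-33541 - 33550\right) \left(10200 - 11278\right) = \left(-67091\right) \left(-1078\right) = 72324098$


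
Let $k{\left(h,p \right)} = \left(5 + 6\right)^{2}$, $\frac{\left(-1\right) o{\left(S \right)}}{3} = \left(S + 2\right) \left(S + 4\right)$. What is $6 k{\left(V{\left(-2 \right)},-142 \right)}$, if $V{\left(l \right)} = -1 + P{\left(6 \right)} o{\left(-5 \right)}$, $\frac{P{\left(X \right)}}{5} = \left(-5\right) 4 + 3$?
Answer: $726$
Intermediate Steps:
$P{\left(X \right)} = -85$ ($P{\left(X \right)} = 5 \left(\left(-5\right) 4 + 3\right) = 5 \left(-20 + 3\right) = 5 \left(-17\right) = -85$)
$o{\left(S \right)} = - 3 \left(2 + S\right) \left(4 + S\right)$ ($o{\left(S \right)} = - 3 \left(S + 2\right) \left(S + 4\right) = - 3 \left(2 + S\right) \left(4 + S\right)$)
$V{\left(l \right)} = 764$ ($V{\left(l \right)} = -1 - 85 \left(-24 - -90 - 3 \left(-5\right)^{2}\right) = -1 - 85 \left(-24 + 90 - 75\right) = -1 - -765 = -1 + 765 = 764$)
$k{\left(h,p \right)} = 121$ ($k{\left(h,p \right)} = 11^{2} = 121$)
$6 k{\left(V{\left(-2 \right)},-142 \right)} = 6 \cdot 121 = 726$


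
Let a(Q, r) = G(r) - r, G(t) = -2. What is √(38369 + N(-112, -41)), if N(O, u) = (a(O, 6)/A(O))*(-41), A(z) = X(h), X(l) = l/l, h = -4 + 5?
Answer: √38697 ≈ 196.72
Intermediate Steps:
h = 1
X(l) = 1
a(Q, r) = -2 - r
A(z) = 1
N(O, u) = 328 (N(O, u) = ((-2 - 1*6)/1)*(-41) = ((-2 - 6)*1)*(-41) = -8*1*(-41) = -8*(-41) = 328)
√(38369 + N(-112, -41)) = √(38369 + 328) = √38697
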